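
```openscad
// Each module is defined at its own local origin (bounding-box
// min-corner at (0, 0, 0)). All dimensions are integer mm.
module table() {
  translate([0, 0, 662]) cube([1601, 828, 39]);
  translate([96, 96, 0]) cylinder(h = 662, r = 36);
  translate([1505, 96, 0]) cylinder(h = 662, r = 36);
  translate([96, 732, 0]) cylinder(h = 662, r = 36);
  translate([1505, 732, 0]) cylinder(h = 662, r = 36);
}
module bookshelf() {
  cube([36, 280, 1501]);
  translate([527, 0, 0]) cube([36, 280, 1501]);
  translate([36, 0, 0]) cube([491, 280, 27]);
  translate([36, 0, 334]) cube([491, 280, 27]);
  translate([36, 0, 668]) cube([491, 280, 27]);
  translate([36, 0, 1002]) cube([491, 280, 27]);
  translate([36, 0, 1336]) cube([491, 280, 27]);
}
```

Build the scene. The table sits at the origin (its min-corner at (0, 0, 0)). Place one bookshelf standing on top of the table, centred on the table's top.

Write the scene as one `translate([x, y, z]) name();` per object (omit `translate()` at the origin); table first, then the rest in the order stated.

table();
translate([519, 274, 701]) bookshelf();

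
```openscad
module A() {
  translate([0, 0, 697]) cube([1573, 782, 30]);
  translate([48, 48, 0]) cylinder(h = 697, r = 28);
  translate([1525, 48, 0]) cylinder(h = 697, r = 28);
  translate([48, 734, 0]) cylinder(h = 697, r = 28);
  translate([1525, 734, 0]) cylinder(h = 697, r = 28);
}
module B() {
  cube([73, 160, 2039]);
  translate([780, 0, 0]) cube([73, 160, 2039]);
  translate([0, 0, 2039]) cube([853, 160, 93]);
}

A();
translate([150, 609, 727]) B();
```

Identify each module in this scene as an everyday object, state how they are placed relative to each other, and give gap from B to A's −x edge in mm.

The door frame's min-x is at 150; the table's min-x is 0; gap = 150 mm.

A is a table. B is a door frame. The door frame is on top of the table. The gap from the door frame to the table's −x edge is 150 mm.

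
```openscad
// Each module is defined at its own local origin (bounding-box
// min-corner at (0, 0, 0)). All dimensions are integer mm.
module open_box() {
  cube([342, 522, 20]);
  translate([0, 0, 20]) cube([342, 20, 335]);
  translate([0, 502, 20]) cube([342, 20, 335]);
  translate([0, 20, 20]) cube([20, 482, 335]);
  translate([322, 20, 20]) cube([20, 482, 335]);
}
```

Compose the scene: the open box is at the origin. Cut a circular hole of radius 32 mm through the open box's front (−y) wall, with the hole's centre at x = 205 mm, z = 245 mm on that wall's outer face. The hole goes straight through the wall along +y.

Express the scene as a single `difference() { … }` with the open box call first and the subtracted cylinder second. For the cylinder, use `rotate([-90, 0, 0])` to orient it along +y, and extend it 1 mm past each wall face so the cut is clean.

difference() {
  open_box();
  translate([205, -1, 245]) rotate([-90, 0, 0]) cylinder(h = 22, r = 32);
}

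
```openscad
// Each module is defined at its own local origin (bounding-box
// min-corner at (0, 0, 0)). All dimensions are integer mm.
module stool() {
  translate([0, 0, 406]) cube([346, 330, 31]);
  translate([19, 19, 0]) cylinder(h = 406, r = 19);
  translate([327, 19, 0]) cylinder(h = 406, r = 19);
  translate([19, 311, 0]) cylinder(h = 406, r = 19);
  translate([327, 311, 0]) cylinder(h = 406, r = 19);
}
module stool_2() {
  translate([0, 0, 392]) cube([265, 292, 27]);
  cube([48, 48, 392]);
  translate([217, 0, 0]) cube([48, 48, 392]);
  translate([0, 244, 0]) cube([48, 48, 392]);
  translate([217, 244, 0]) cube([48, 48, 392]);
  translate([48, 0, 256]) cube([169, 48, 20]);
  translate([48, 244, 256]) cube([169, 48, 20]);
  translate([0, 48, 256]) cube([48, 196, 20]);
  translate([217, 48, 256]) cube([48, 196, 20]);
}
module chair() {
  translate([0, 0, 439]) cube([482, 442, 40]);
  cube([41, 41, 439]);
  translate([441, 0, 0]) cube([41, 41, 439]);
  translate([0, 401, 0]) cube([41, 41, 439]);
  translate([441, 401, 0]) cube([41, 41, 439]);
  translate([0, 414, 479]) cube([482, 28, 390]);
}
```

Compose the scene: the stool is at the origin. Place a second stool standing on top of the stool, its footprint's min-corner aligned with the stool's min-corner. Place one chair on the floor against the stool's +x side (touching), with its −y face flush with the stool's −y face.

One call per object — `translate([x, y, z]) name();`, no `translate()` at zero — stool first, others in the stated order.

stool();
translate([0, 0, 437]) stool_2();
translate([346, 0, 0]) chair();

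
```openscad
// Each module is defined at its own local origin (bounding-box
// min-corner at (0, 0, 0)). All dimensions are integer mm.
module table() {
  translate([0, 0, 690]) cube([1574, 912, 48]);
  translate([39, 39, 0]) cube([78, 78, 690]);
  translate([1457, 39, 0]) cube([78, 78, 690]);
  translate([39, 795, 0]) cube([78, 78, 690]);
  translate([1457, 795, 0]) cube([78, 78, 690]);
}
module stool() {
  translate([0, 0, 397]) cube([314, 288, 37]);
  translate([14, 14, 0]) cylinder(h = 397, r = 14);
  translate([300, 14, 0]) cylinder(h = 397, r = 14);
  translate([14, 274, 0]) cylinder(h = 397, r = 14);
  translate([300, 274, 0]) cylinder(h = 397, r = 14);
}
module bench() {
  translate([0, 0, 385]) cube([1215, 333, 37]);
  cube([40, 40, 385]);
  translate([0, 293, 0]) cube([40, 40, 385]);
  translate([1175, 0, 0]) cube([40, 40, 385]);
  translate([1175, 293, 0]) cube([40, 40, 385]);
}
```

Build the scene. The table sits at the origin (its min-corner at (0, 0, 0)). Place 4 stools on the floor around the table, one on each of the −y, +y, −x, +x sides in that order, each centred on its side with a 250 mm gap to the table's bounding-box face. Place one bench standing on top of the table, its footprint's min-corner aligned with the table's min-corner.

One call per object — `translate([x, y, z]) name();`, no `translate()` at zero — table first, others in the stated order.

table();
translate([630, -538, 0]) stool();
translate([630, 1162, 0]) stool();
translate([-564, 312, 0]) stool();
translate([1824, 312, 0]) stool();
translate([0, 0, 738]) bench();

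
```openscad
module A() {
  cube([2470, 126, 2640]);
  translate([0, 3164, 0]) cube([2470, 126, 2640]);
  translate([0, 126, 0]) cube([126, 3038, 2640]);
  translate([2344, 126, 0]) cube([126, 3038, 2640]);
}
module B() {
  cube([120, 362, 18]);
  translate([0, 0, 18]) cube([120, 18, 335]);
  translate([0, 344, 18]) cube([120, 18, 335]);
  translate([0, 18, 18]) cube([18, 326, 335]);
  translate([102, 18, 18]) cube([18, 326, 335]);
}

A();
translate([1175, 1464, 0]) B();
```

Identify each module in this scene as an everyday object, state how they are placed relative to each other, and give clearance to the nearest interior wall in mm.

A is a house frame. B is an open box. The open box sits inside the house frame, centred. The clearance to the nearest interior wall is 1049 mm.

Clearances: x = 1049, y = 1338; minimum 1049 mm.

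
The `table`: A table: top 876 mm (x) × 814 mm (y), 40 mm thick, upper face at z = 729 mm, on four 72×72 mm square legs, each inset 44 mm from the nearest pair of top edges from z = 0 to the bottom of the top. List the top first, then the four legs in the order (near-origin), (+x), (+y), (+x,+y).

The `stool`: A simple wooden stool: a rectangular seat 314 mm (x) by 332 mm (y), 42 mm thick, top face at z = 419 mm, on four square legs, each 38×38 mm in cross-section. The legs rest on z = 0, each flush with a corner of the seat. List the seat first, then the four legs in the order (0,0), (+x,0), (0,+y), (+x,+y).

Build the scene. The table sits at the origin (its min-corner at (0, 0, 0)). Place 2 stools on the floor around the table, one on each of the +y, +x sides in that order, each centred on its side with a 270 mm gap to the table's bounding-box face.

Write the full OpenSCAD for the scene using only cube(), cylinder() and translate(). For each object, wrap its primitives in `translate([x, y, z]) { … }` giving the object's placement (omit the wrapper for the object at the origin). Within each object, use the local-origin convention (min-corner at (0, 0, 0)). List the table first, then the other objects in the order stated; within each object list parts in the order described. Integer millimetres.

translate([0, 0, 689]) cube([876, 814, 40]);
translate([44, 44, 0]) cube([72, 72, 689]);
translate([760, 44, 0]) cube([72, 72, 689]);
translate([44, 698, 0]) cube([72, 72, 689]);
translate([760, 698, 0]) cube([72, 72, 689]);
translate([281, 1084, 0]) {
  translate([0, 0, 377]) cube([314, 332, 42]);
  cube([38, 38, 377]);
  translate([276, 0, 0]) cube([38, 38, 377]);
  translate([0, 294, 0]) cube([38, 38, 377]);
  translate([276, 294, 0]) cube([38, 38, 377]);
}
translate([1146, 241, 0]) {
  translate([0, 0, 377]) cube([314, 332, 42]);
  cube([38, 38, 377]);
  translate([276, 0, 0]) cube([38, 38, 377]);
  translate([0, 294, 0]) cube([38, 38, 377]);
  translate([276, 294, 0]) cube([38, 38, 377]);
}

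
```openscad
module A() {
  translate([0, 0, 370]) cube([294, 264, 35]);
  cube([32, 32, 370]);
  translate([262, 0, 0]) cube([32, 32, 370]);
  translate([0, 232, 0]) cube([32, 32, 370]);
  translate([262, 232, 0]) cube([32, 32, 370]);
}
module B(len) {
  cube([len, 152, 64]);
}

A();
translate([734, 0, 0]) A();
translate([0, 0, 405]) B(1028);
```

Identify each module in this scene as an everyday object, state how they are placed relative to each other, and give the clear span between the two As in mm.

Second stool starts at x = 734; first ends at x = 294; clear span = 734 − 294 = 440 mm.

A is a stool. B is a beam. A beam spans the tops of two stools. The clear span between the two stools is 440 mm.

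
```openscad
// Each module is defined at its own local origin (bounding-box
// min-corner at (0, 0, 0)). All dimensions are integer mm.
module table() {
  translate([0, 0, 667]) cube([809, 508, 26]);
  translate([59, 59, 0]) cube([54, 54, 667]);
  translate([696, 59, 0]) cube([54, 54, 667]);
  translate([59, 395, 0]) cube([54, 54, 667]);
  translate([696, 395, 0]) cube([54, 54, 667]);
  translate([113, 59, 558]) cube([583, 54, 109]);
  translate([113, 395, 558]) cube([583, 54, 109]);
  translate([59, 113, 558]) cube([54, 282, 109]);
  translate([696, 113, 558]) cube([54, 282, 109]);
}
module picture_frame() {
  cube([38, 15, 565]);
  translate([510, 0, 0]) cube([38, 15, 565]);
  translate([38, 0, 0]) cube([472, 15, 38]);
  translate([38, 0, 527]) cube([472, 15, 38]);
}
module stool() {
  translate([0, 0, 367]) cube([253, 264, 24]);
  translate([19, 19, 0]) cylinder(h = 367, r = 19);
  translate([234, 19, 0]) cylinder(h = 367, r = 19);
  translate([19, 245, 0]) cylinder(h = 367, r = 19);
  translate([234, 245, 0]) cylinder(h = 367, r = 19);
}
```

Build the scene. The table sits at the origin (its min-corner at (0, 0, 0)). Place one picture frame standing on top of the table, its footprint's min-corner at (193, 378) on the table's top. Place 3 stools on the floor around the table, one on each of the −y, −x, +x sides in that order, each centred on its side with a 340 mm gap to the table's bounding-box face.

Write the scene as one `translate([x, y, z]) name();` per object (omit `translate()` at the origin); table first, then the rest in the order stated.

table();
translate([193, 378, 693]) picture_frame();
translate([278, -604, 0]) stool();
translate([-593, 122, 0]) stool();
translate([1149, 122, 0]) stool();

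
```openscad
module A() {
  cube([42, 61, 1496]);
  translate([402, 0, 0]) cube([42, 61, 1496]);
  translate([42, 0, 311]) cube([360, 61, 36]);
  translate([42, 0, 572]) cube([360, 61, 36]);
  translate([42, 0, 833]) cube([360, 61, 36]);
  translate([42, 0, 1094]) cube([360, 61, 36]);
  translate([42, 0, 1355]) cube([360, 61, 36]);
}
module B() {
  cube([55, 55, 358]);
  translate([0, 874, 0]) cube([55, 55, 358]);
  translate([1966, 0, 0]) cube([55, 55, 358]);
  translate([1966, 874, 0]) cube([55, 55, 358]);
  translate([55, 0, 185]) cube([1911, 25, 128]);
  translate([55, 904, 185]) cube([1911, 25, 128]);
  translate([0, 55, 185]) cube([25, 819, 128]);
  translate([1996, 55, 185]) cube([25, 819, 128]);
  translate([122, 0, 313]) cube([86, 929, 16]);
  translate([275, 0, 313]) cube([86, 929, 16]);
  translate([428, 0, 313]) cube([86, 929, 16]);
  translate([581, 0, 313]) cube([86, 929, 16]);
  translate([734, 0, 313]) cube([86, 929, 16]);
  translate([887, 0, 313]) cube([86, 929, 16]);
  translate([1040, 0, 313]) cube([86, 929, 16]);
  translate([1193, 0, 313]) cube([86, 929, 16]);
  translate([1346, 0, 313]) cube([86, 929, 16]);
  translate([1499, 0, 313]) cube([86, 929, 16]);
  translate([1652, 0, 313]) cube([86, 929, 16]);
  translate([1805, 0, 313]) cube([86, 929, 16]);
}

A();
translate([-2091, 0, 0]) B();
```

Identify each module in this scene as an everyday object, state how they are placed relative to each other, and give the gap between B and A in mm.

The bed frame's nearest face is 70 mm from the ladder's −x face.

A is a ladder. B is a bed frame. The bed frame is on the floor beside the ladder on its −x side. The gap between the bed frame and the ladder is 70 mm.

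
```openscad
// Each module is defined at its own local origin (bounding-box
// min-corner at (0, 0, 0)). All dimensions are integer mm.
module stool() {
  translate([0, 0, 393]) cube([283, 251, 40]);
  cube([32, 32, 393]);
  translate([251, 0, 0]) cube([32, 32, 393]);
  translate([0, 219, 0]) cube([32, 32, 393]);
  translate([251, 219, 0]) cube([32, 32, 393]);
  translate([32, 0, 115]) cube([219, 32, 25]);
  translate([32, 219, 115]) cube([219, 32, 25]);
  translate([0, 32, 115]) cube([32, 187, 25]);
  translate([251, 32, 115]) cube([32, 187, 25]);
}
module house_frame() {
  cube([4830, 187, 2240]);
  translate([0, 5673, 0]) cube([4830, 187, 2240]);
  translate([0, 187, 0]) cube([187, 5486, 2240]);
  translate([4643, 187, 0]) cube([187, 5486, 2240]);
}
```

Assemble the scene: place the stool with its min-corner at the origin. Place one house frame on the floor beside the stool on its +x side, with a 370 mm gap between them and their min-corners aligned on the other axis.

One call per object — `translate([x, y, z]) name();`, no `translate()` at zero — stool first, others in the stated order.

stool();
translate([653, 0, 0]) house_frame();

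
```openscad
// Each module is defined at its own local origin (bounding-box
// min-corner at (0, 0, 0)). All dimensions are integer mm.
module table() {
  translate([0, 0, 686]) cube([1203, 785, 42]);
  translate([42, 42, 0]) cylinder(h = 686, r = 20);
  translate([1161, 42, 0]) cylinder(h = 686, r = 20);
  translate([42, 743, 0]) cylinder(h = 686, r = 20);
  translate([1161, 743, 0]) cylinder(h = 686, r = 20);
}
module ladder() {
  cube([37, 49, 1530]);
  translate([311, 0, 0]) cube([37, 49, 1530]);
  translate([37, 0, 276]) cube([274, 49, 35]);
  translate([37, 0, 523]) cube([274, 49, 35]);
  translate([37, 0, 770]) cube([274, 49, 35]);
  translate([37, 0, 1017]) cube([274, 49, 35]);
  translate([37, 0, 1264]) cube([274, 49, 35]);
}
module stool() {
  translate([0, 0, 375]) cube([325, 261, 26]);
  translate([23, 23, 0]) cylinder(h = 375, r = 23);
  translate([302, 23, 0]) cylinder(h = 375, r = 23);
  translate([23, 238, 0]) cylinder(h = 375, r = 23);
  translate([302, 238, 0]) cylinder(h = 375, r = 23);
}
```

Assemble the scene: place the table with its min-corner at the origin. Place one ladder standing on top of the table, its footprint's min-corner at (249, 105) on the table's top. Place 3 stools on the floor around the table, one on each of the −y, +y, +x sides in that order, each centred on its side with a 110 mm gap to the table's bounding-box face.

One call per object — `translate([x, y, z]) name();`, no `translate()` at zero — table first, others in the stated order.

table();
translate([249, 105, 728]) ladder();
translate([439, -371, 0]) stool();
translate([439, 895, 0]) stool();
translate([1313, 262, 0]) stool();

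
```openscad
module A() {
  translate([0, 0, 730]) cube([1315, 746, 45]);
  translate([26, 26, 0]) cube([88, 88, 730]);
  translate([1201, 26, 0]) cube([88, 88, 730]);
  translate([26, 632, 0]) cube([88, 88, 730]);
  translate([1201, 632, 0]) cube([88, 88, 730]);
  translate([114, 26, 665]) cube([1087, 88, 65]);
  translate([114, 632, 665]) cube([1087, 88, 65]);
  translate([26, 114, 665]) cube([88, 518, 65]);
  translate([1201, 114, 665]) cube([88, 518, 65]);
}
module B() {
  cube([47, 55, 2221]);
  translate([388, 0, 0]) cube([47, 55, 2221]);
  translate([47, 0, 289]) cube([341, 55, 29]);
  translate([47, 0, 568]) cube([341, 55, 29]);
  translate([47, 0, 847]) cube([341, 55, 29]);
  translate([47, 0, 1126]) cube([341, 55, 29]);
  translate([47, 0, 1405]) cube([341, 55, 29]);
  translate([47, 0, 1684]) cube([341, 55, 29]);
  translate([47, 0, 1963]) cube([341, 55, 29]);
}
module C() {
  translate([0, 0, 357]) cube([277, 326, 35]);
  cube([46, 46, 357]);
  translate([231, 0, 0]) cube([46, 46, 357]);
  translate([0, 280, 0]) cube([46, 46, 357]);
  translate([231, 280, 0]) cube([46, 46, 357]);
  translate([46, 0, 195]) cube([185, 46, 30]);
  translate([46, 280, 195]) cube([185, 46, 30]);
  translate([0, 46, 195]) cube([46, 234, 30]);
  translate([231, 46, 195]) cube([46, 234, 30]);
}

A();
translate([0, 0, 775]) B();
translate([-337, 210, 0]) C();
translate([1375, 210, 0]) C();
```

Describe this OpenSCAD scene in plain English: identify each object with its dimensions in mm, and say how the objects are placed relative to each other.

A is a rectangular dining table. The top is 1315×746×45 mm with its upper surface at z = 775 mm. It stands on four 88×88 mm square legs, each inset 26 mm from the nearest pair of top edges, running from the floor to the underside of the top. Four apron rails, 88 mm thick and 65 mm tall, run between adjacent legs with their top edges flush with the underside of the top and their outer faces flush with the legs' outer faces.

B is a straight ladder. Two 47×55 mm vertical rails, 2221 mm tall, stand 435 mm apart (outside-to-outside) with their front faces coplanar on the −y side. 7 rungs, each 55 mm deep and 29 mm tall, span between the inner faces of the rails, front faces flush with the rails. The lowest rung's underside is at z = 289 mm and rungs are spaced 279 mm apart (underside to underside).

C is a simple wooden stool: a rectangular seat 277 mm (x) by 326 mm (y), 35 mm thick, top face at z = 392 mm, on four square legs, each 46×46 mm in cross-section. The legs rest on z = 0, each flush with a corner of the seat. Four stretchers, 46 mm wide and 30 mm tall, connect adjacent legs with their undersides at z = 195 mm, each running between the inner faces of the legs it joins and aligned with the legs' outer faces on the other axis.

The ladder is on top of the table. Two stools sit around the table at the −x, +x sides.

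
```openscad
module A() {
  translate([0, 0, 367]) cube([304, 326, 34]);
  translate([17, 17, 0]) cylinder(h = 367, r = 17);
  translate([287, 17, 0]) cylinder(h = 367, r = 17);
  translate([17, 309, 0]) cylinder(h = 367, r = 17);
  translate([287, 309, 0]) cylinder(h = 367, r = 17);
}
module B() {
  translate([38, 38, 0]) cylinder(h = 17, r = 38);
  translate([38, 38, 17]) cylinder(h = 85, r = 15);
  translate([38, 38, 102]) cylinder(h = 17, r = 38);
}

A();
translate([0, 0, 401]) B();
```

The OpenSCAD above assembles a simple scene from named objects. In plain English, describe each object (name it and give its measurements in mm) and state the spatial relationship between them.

A is a four-legged stool. The seat is 304×326 mm, 34 mm thick, top at z = 401 mm. It stands on four round legs, each 34 mm in diameter, from z = 0 to the seat underside, each leg's axis is inset half a diameter from the nearest pair of seat edges (so the leg's bounding box is flush with the corner).

B is a spool: two coaxial disc flanges of radius 38 mm and thickness 17 mm, joined by a core cylinder of radius 15 mm and height 85 mm. The lower flange rests on z = 0 and the three cylinders share a vertical axis.

The spool is on top of the stool.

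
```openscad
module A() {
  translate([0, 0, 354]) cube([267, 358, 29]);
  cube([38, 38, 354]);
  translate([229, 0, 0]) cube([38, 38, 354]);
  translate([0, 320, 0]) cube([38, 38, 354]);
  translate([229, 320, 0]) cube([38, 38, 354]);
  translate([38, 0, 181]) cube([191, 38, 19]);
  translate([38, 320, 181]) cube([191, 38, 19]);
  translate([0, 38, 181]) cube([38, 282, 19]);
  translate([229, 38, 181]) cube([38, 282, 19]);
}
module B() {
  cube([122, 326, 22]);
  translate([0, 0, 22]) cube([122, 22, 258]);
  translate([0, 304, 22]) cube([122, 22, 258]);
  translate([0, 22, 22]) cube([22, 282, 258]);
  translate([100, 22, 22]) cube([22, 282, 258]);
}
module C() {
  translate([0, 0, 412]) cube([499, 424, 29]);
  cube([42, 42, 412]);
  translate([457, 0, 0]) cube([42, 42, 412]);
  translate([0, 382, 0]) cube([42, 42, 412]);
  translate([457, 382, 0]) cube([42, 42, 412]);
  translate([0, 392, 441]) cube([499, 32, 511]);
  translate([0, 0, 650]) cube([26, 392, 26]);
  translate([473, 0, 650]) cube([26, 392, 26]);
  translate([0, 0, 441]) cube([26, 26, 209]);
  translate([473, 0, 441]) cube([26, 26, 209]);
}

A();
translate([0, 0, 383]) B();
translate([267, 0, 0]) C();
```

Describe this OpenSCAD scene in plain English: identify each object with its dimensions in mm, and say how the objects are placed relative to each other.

A is a simple wooden stool: a rectangular seat 267 mm (x) by 358 mm (y), 29 mm thick, top face at z = 383 mm, on four square legs, each 38×38 mm in cross-section. The legs rest on z = 0, each flush with a corner of the seat. Four stretchers, 38 mm wide and 19 mm tall, connect adjacent legs with their undersides at z = 181 mm, each running between the inner faces of the legs it joins and aligned with the legs' outer faces on the other axis.

B is an open storage box with external size 122×326×280 mm and wall thickness 22 mm (the base is also 22 mm thick). The base covers the whole footprint; the four walls stand on the base, with the y-facing walls full-width and the x-facing walls fitting between their inner faces.

C is a chair. The seat is a 499×424×29 mm slab with its top at z = 441 mm, on four 42×42 mm corner legs (flush with the seat edges, standing on z = 0). A flat backrest 32 mm thick, 511 mm tall, spans the full seat width and rises from the seat top along its +y edge, rear face flush with the rear of the seat. Two armrests of 26×26 mm section run along each side from the seat's front edge to the front of the backrest, top faces 235 mm above the seat top and outer faces flush with the seat's x-edges; a 26×26 mm post under the front of each armrest stands on the seat at the front corner.

The open box is on top of the stool. The chair is against the stool's +x side, with their −y faces flush.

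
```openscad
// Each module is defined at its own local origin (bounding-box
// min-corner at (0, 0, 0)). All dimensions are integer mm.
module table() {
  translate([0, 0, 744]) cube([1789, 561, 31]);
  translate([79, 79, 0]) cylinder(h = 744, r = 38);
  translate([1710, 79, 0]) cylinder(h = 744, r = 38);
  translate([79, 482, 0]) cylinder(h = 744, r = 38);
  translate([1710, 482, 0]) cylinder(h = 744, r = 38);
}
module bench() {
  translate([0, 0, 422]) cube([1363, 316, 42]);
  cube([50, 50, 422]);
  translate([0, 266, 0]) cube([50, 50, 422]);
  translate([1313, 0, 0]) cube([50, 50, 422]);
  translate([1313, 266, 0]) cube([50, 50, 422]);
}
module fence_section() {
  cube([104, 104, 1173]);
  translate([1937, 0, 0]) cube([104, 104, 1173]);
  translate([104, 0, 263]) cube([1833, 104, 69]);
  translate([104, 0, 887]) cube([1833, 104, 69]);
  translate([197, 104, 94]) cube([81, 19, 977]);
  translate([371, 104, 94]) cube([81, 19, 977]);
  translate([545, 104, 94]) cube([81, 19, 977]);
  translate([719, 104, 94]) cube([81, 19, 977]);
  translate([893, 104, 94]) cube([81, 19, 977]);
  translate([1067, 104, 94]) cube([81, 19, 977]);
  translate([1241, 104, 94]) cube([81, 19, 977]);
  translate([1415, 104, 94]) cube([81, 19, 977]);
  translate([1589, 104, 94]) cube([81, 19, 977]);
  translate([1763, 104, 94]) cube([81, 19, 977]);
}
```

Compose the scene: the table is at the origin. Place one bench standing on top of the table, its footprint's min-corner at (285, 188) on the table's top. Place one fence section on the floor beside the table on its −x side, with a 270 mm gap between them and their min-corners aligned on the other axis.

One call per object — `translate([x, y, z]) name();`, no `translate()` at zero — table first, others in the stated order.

table();
translate([285, 188, 775]) bench();
translate([-2311, 0, 0]) fence_section();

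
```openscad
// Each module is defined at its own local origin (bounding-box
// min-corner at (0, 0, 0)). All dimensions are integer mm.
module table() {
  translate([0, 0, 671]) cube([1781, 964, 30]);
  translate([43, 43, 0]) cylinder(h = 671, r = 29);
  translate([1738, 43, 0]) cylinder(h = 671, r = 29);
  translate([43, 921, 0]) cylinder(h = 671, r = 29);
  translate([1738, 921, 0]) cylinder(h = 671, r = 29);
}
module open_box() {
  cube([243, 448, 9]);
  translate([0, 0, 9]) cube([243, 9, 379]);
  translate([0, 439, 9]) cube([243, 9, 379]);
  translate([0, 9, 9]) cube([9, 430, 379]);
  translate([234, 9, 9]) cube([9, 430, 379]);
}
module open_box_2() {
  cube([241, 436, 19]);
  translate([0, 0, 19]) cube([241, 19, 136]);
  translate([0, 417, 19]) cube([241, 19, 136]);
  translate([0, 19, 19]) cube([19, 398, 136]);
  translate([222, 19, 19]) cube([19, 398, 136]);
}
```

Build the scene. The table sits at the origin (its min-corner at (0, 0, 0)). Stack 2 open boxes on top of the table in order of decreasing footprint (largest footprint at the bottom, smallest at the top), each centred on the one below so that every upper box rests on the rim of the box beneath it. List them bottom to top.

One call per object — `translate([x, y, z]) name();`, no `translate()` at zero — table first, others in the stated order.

table();
translate([769, 258, 701]) open_box();
translate([770, 264, 1089]) open_box_2();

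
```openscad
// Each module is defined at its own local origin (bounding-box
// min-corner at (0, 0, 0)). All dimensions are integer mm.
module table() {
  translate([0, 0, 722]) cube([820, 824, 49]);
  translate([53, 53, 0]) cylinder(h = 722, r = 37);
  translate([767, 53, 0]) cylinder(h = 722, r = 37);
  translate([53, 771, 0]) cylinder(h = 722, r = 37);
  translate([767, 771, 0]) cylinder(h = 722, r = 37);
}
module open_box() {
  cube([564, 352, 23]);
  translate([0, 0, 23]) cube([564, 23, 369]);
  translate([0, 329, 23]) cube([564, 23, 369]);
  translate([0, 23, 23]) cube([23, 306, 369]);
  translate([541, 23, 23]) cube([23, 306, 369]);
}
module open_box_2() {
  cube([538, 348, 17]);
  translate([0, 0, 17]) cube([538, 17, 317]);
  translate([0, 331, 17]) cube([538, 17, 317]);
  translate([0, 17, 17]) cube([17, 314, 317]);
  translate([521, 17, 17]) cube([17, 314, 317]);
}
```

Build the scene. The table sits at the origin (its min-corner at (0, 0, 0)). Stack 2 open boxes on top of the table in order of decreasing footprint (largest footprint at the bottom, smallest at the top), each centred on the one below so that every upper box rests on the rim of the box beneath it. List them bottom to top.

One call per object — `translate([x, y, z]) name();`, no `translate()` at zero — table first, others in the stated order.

table();
translate([128, 236, 771]) open_box();
translate([141, 238, 1163]) open_box_2();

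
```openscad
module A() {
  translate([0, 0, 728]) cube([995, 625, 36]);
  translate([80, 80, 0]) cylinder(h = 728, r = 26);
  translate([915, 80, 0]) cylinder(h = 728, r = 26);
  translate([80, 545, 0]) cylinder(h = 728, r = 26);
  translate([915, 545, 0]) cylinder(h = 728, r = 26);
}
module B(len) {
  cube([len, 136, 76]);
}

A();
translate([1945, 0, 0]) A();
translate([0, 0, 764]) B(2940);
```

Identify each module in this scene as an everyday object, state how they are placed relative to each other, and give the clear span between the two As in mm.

Second table starts at x = 1945; first ends at x = 995; clear span = 1945 − 995 = 950 mm.

A is a table. B is a beam. A beam spans the tops of two tables. The clear span between the two tables is 950 mm.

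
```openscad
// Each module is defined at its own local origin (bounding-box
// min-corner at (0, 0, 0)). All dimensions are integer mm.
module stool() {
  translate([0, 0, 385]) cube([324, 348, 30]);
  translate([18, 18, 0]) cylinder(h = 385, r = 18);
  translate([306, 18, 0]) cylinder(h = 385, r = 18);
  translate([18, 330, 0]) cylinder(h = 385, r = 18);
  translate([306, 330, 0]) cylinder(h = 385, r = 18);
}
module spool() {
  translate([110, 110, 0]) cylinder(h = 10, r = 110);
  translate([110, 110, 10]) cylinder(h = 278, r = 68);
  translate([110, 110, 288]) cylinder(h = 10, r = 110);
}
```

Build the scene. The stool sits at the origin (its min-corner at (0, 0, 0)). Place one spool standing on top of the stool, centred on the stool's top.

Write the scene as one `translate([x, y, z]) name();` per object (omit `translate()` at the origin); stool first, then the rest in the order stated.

stool();
translate([52, 64, 415]) spool();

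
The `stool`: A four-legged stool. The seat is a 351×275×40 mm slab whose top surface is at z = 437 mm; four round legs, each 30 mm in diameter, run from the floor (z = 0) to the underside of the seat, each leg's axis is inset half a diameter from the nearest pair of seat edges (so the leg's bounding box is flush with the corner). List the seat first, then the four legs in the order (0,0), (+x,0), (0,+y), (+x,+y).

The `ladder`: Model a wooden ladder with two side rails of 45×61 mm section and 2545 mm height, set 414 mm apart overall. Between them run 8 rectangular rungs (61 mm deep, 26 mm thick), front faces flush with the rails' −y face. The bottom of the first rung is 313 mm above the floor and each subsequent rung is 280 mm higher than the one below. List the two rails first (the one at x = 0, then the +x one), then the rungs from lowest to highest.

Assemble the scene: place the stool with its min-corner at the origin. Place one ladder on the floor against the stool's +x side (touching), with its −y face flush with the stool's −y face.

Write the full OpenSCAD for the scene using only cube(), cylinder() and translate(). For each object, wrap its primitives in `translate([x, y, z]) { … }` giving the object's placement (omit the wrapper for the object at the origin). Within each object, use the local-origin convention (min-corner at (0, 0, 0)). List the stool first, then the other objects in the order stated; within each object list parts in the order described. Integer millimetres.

translate([0, 0, 397]) cube([351, 275, 40]);
translate([15, 15, 0]) cylinder(h = 397, r = 15);
translate([336, 15, 0]) cylinder(h = 397, r = 15);
translate([15, 260, 0]) cylinder(h = 397, r = 15);
translate([336, 260, 0]) cylinder(h = 397, r = 15);
translate([351, 0, 0]) {
  cube([45, 61, 2545]);
  translate([369, 0, 0]) cube([45, 61, 2545]);
  translate([45, 0, 313]) cube([324, 61, 26]);
  translate([45, 0, 593]) cube([324, 61, 26]);
  translate([45, 0, 873]) cube([324, 61, 26]);
  translate([45, 0, 1153]) cube([324, 61, 26]);
  translate([45, 0, 1433]) cube([324, 61, 26]);
  translate([45, 0, 1713]) cube([324, 61, 26]);
  translate([45, 0, 1993]) cube([324, 61, 26]);
  translate([45, 0, 2273]) cube([324, 61, 26]);
}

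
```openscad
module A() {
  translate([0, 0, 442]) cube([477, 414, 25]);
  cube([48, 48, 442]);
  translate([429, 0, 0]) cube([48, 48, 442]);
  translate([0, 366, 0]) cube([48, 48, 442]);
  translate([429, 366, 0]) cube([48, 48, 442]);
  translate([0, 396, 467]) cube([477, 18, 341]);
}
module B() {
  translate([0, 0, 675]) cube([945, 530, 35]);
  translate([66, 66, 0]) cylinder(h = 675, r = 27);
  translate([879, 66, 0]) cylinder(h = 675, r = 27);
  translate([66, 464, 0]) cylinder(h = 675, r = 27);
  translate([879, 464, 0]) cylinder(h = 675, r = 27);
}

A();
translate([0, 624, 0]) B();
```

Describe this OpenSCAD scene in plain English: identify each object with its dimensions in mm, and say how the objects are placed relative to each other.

A is a chair. The seat is a 477×414×25 mm slab with its top at z = 467 mm, on four 48×48 mm corner legs (flush with the seat edges, standing on z = 0). A flat backrest 18 mm thick, 341 mm tall, spans the full seat width and rises from the seat top along its +y edge, rear face flush with the rear of the seat.

B is a rectangular dining table. The top is 945×530×35 mm with its upper surface at z = 710 mm. It stands on four round legs of 54 mm diameter, each leg's bounding box inset 39 mm from the nearest pair of top edges, running from the floor to the underside of the top.

The table is on the floor beside the chair on its +y side.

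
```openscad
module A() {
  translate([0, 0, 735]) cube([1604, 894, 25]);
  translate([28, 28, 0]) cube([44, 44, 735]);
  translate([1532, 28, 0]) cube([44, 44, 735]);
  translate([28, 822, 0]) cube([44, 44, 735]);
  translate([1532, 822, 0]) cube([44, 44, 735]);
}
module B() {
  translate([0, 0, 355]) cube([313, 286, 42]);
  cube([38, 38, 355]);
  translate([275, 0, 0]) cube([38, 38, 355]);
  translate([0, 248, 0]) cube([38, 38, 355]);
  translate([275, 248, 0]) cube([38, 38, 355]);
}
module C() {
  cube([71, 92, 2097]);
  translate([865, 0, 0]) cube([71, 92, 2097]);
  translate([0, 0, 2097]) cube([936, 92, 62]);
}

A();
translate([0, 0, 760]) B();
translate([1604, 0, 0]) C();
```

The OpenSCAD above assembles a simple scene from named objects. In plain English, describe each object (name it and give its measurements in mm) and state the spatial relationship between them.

A is a table with a 1604×894 mm rectangular top, 25 mm thick, top surface at z = 760 mm, supported by four 44×44 mm square legs, each inset 28 mm from the nearest pair of top edges, running from the floor.

B is a four-legged stool. The seat is a 313×286×42 mm slab whose top surface is at z = 397 mm; four square legs, each 38×38 mm in cross-section, run from the floor (z = 0) to the underside of the seat, each flush with a corner of the seat.

C is a rectangular door frame: two vertical jambs of 71×92 mm section, 2097 mm tall, with a clear opening 794 mm wide between their inner faces. A header 62 mm tall and 92 mm deep lies on top of the jambs and spans the full outside width.

The stool is on top of the table. The door frame is against the table's +x side, with their −y faces flush.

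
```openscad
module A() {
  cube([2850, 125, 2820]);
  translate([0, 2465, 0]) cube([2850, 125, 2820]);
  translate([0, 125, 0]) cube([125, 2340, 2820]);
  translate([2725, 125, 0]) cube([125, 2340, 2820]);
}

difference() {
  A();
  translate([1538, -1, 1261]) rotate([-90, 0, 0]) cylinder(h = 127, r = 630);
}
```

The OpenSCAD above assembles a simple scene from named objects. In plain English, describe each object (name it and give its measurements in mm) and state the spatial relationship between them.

A is the wall frame of a small rectangular building: four walls, each 2820 mm tall and 125 mm thick, enclosing a footprint 2850 mm (x) by 2590 mm (y) outside-to-outside, with no floor or roof. The front and back walls (the −y and +y sides) span the full width; the two side walls fit between them.

The house frame has a circular hole of radius 630 mm through its front wall, centred at (x = 1538, z = 1261).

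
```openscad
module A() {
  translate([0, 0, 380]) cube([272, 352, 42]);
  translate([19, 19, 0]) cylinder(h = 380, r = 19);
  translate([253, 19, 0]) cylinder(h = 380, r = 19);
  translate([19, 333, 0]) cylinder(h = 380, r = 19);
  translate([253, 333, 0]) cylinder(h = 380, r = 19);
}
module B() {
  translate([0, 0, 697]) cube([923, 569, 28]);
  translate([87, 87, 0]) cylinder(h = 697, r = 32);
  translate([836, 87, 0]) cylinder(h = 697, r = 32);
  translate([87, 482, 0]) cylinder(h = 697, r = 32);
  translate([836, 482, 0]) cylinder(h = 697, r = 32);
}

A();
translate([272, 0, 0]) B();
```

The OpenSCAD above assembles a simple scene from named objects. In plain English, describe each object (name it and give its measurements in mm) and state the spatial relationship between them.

A is a four-legged stool. The seat is a 272×352×42 mm slab whose top surface is at z = 422 mm; four round legs, each 38 mm in diameter, run from the floor (z = 0) to the underside of the seat, each leg's axis is inset half a diameter from the nearest pair of seat edges (so the leg's bounding box is flush with the corner).

B is a table with a 923×569 mm rectangular top, 28 mm thick, top surface at z = 725 mm, supported by four round legs of 64 mm diameter, each leg's bounding box inset 55 mm from the nearest pair of top edges, running from the floor.

The table is against the stool's +x side, with their −y faces flush.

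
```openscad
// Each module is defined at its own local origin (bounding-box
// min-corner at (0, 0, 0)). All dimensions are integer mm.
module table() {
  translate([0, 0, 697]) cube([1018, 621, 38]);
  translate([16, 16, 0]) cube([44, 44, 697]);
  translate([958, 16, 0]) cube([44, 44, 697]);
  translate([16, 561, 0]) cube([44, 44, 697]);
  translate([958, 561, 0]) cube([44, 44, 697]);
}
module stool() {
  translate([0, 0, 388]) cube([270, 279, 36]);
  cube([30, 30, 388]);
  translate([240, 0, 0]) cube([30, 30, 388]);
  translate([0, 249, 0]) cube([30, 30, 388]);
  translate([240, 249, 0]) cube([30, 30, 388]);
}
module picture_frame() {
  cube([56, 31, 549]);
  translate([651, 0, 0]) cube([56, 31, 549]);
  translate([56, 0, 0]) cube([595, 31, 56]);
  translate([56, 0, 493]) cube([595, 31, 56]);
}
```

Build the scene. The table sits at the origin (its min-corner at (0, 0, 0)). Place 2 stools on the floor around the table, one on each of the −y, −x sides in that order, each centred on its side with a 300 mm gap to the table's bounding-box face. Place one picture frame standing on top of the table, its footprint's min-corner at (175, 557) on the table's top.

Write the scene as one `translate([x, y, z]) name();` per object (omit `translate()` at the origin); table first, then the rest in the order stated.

table();
translate([374, -579, 0]) stool();
translate([-570, 171, 0]) stool();
translate([175, 557, 735]) picture_frame();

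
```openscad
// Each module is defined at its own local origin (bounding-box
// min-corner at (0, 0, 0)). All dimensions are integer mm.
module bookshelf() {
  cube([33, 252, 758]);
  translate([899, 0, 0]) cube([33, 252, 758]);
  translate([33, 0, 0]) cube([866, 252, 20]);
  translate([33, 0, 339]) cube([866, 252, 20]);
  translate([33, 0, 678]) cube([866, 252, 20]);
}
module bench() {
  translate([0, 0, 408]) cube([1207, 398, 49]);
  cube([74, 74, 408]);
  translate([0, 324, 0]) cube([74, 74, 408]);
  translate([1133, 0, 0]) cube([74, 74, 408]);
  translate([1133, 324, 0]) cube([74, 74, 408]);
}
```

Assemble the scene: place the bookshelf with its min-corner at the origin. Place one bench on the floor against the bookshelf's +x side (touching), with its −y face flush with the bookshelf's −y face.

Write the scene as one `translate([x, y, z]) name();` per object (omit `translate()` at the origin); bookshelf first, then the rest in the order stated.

bookshelf();
translate([932, 0, 0]) bench();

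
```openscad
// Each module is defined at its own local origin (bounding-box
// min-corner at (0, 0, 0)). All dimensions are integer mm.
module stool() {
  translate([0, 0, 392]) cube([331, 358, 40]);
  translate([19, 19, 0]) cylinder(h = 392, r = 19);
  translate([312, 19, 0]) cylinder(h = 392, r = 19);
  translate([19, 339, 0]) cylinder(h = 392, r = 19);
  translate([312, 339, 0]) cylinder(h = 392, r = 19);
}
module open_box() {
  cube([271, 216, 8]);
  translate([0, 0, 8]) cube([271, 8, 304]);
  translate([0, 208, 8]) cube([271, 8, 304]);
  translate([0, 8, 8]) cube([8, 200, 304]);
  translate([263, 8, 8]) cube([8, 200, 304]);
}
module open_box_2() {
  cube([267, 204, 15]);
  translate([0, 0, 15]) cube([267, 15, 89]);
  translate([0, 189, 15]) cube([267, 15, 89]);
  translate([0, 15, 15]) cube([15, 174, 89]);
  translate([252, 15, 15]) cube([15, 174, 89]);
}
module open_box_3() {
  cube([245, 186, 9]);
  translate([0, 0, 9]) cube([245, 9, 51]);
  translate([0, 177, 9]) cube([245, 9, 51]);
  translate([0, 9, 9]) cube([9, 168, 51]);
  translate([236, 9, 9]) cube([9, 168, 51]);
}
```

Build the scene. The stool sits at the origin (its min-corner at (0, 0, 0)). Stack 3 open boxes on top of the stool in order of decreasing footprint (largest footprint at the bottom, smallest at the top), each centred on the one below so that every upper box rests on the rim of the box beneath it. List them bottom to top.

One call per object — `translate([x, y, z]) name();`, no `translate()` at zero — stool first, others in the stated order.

stool();
translate([30, 71, 432]) open_box();
translate([32, 77, 744]) open_box_2();
translate([43, 86, 848]) open_box_3();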